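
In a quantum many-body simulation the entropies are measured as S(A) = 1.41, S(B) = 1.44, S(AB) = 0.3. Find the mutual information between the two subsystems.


I(A:B) = S(A) + S(B) - S(AB)
= 1.41 + 1.44 - 0.3
= 2.5500

2.5500


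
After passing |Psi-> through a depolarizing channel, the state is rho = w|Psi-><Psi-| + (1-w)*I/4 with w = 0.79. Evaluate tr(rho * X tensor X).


|Psi-> = (|01> - |10>)/sqrt(2)
For the pure Bell state, <X_A X_B> = -1 (Bell-state Pauli correlator).
The maximally-mixed part I/4 has tr(I/4 * P tensor P) = 0 for any traceless Pauli P.
So <X_A X_B>_rho = w * (-1) + (1 - w) * 0
= 0.79 * (-1)
= -0.7900

-0.7900


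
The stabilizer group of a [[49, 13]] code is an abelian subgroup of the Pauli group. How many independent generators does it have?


For an [[n,k]] stabilizer code:
Number of stabilizer generators = n - k
= 49 - 13
= 36

36


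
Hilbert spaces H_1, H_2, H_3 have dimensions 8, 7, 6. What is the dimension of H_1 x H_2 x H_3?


dim(H_1 x H_2 x H_3) = 8 * 7 * 6
= 56 * 6
= 336

336


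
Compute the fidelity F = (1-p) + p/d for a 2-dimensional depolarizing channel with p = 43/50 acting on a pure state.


F = (1-p) + p/d
= (1 - 0.8600) + 0.8600/2
= 0.1400 + 0.4300
= 0.5700

0.5700


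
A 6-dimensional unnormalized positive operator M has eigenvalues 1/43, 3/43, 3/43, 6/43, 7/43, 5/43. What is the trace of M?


tr(M) = sum of eigenvalues
= 1/43 + 3/43 + 3/43 + 6/43 + 7/43 + 5/43
= 25/43
= 0.5814

0.5814


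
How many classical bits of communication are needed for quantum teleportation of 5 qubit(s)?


Quantum teleportation requires 2 classical bits per qubit teleported.
5 qubit(s) -> 2 * 5 = 10 classical bits

10


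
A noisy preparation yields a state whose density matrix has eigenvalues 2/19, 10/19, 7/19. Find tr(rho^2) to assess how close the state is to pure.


tr(rho^2) = sum of eigenvalues squared
= (2/19)^2 + (10/19)^2 + (7/19)^2
= (4 + 100 + 49) / 361
= 153/361
= 0.4238

0.4238


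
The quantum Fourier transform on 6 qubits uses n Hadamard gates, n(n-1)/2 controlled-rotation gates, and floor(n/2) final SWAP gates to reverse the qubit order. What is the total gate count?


Hadamard gates: 6
Controlled rotations: n*(n-1)/2 = 6*5/2 = 15
SWAP gates: floor(n/2) = floor(6/2) = 3
Total = 6 + 15 + 3
= 24

24


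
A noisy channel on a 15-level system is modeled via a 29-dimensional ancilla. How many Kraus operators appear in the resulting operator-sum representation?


Tracing out the environment in an orthonormal basis {|i>_E} gives Kraus operators K_i = <i|_E U |0>_E.
Number of Kraus operators = dim(H_env) = d_env
= 29

29


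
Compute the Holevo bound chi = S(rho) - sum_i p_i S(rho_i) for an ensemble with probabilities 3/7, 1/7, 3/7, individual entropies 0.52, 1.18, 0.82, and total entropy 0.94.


chi = S(rho) - sum_i p_i * S(rho_i)
Weighted entropy = 3/7 * 0.52 + 1/7 * 1.18 + 3/7 * 0.82
= 0.7429
chi = 0.94 - 0.7429
= 0.1971

0.1971


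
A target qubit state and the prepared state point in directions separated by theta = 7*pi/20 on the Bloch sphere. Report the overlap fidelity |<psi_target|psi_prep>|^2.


For states separated by angle theta on Bloch sphere:
F = cos^2(theta/2)
theta = 7*pi/20 = 1.0996
theta/2 = 0.5498
cos(theta/2) = 0.8526
F = 0.7270

0.7270


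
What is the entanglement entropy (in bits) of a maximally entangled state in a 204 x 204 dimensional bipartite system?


For a maximally entangled state in d x d:
S = log2(d) = log2(204)
= 7.6724

7.6724


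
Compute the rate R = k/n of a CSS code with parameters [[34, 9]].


Code rate R = k/n
= 9/34
= 0.2647

0.2647


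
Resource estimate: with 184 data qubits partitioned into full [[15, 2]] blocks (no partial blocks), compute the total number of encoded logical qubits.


Each code block uses 15 physical qubits for 2 logical qubit(s).
Number of complete blocks = floor(184 / 15) = 12
Logical qubits = 12 * 2
= 24

24


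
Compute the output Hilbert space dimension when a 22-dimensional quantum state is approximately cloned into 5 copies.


Output space = H^(tensor 5) where dim(H) = 22
dim = 22^5
= 484 (after 2 factors)
= 10648 (after 3 factors)
= 234256 (after 4 factors)
= 5153632 (after 5 factors)
= 5153632

5153632


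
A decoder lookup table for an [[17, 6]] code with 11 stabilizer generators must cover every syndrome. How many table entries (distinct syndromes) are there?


Each stabilizer generator gives a binary (+1 or -1) measurement outcome.
With 11 independent generators:
Total syndromes = 2^11
= 2048

2048


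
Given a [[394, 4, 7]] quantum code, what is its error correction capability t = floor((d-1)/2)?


Code parameters: [[394, 4, 7]], distance d = 7.
Number of correctable errors = floor((d-1)/2)
= floor((7 - 1)/2)
= floor(6/2)
= 3

3


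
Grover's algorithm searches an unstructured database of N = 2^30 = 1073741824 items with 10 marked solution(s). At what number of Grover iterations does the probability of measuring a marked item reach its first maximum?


After j Grover iterations the success probability is P(j) = sin^2((2j+1)*theta), where sin(theta) = sqrt(k/N).
N = 2^30 = 1073741824, k = 10
sin(theta) = sqrt(k/N) = 9.650505555e-05
theta = arcsin(sqrt(k/N)) = 9.65050557e-05 rad
P(j) reaches its first maximum when (2j+1)*theta is as close as possible to pi/2, i.e. j = round(pi/(4*theta) - 1/2).
pi/(4*theta) - 1/2 = 8137.9147
(For comparison, the common estimate pi/4 * sqrt(N/k) = 8138.4147; the exact maximiser is used here.)
Optimal iterations = 8138

8138


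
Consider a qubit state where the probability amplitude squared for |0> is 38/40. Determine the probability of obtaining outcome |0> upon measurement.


|alpha|^2 = 38/40 = 0.9500
|beta|^2 = 1 - 38/40 = 2/40 = 0.0500
P(|0>) = |alpha|^2 = 0.9500

0.9500


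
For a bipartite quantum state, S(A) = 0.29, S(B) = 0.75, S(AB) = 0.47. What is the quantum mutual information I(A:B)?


I(A:B) = S(A) + S(B) - S(AB)
= 0.29 + 0.75 - 0.47
= 0.5700

0.5700


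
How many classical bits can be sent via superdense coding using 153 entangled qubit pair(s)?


Superdense coding allows 2 classical bits per shared entangled pair.
153 pair(s) -> 2 * 153 = 306 classical bits

306


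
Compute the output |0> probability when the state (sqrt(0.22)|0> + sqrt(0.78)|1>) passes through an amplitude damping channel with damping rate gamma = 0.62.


For amplitude damping with parameter gamma on state sqrt(a)|0> + sqrt(b)|1>:
alpha^2 = 0.22, beta^2 = 0.78
P(|0>) = alpha^2 + gamma * beta^2
= 0.22 + 0.62 * 0.78
= 0.22 + 0.4836
= 0.7036

0.7036


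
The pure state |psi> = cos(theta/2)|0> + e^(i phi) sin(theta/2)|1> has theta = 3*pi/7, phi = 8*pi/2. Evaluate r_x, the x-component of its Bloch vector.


theta = 1.3464, phi = 12.5664
r_x = sin(theta)*cos(phi) = 0.9749 * 1.0000
r_x = 0.9749

0.9749


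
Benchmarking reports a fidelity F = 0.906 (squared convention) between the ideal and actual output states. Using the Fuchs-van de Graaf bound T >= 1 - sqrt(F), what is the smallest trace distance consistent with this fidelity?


Fuchs-van de Graaf (squared-fidelity convention): 1 - sqrt(F) <= T <= sqrt(1 - F).
Lower bound: T >= 1 - sqrt(F)
sqrt(F) = sqrt(0.906) = 0.9518
T >= 1 - 0.9518
T >= 0.0482

0.0482


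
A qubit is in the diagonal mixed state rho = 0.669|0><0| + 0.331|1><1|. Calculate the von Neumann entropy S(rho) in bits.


S = -p*log2(p) - (1-p)*log2(1-p)
p = 0.6690, 1-p = 0.3310
= -0.6690 * log2(0.6690) - 0.3310 * log2(0.3310)
= -(-0.3880) - (-0.5280)
= 0.9159

0.9159


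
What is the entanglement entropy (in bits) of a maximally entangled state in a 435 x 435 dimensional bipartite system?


For a maximally entangled state in d x d:
S = log2(d) = log2(435)
= 8.7649

8.7649


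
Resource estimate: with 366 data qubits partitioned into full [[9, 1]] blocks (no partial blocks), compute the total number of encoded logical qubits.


Each code block uses 9 physical qubits for 1 logical qubit(s).
Number of complete blocks = floor(366 / 9) = 40
Logical qubits = 40 * 1
= 40

40


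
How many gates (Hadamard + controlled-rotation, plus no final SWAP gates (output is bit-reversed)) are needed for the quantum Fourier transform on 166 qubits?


Hadamard gates: 166
Controlled rotations: n*(n-1)/2 = 166*165/2 = 13695
SWAP gates: 0 (omitted)
Total = 166 + 13695
= 13861

13861


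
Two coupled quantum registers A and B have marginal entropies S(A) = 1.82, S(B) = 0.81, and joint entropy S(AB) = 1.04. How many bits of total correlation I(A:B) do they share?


I(A:B) = S(A) + S(B) - S(AB)
= 1.82 + 0.81 - 1.04
= 1.5900

1.5900


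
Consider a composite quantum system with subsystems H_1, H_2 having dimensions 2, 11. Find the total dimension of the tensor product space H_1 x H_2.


dim(H_1 x H_2) = 2 * 11
= 22

22


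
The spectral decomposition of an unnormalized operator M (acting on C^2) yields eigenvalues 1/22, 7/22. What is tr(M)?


tr(M) = sum of eigenvalues
= 1/22 + 7/22
= 8/22
= 0.3636

0.3636


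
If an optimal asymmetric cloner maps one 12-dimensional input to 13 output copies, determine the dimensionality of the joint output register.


Output space = H^(tensor 13) where dim(H) = 12
dim = 12^13
= 144 (after 2 factors)
= 1728 (after 3 factors)
= 20736 (after 4 factors)
= 248832 (after 5 factors)
= 2985984 (after 6 factors)
= 35831808 (after 7 factors)
= 429981696 (after 8 factors)
= 5159780352 (after 9 factors)
= 61917364224 (after 10 factors)
= 743008370688 (after 11 factors)
= 8916100448256 (after 12 factors)
= 106993205379072 (after 13 factors)
= 106993205379072

106993205379072


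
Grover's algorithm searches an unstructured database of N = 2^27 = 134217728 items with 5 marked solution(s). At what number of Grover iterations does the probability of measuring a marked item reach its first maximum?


After j Grover iterations the success probability is P(j) = sin^2((2j+1)*theta), where sin(theta) = sqrt(k/N).
N = 2^27 = 134217728, k = 5
sin(theta) = sqrt(k/N) = 0.0001930101111
theta = arcsin(sqrt(k/N)) = 0.0001930101123 rad
P(j) reaches its first maximum when (2j+1)*theta is as close as possible to pi/2, i.e. j = round(pi/(4*theta) - 1/2).
pi/(4*theta) - 1/2 = 4068.7073
(For comparison, the common estimate pi/4 * sqrt(N/k) = 4069.2074; the exact maximiser is used here.)
Optimal iterations = 4069

4069


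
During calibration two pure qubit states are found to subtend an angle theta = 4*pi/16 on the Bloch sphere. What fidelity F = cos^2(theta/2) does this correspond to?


For states separated by angle theta on Bloch sphere:
F = cos^2(theta/2)
theta = 4*pi/16 = 0.7854
theta/2 = 0.3927
cos(theta/2) = 0.9239
F = 0.8536

0.8536


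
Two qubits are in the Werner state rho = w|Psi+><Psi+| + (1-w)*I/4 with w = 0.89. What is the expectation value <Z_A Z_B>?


|Psi+> = (|01> + |10>)/sqrt(2)
For the pure Bell state, <Z_A Z_B> = -1 (Bell-state Pauli correlator).
The maximally-mixed part I/4 has tr(I/4 * P tensor P) = 0 for any traceless Pauli P.
So <Z_A Z_B>_rho = w * (-1) + (1 - w) * 0
= 0.89 * (-1)
= -0.8900

-0.8900


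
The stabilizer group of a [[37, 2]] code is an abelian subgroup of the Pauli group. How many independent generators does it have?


For an [[n,k]] stabilizer code:
Number of stabilizer generators = n - k
= 37 - 2
= 35

35


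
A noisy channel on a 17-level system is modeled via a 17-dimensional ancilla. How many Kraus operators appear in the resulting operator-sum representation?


Tracing out the environment in an orthonormal basis {|i>_E} gives Kraus operators K_i = <i|_E U |0>_E.
Number of Kraus operators = dim(H_env) = d_env
= 17

17


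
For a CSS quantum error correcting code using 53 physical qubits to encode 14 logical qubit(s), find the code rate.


Code rate R = k/n
= 14/53
= 0.2642

0.2642


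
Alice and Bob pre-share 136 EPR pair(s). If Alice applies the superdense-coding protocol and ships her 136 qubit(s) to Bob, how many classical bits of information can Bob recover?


Superdense coding allows 2 classical bits per shared entangled pair.
136 pair(s) -> 2 * 136 = 272 classical bits

272


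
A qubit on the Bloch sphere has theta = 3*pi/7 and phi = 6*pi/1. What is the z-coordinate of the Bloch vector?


theta = 1.3464, phi = 18.8496
r_z = cos(theta) = 0.2225

0.2225


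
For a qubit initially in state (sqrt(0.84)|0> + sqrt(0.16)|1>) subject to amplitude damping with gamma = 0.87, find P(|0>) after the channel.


For amplitude damping with parameter gamma on state sqrt(a)|0> + sqrt(b)|1>:
alpha^2 = 0.84, beta^2 = 0.16
P(|0>) = alpha^2 + gamma * beta^2
= 0.84 + 0.87 * 0.16
= 0.84 + 0.1392
= 0.9792

0.9792


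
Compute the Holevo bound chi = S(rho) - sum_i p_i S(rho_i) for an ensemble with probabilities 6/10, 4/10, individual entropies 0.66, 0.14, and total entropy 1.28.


chi = S(rho) - sum_i p_i * S(rho_i)
Weighted entropy = 6/10 * 0.66 + 4/10 * 0.14
= 0.4520
chi = 1.28 - 0.4520
= 0.8280

0.8280


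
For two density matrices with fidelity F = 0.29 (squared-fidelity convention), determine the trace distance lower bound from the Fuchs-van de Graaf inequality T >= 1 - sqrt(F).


Fuchs-van de Graaf (squared-fidelity convention): 1 - sqrt(F) <= T <= sqrt(1 - F).
Lower bound: T >= 1 - sqrt(F)
sqrt(F) = sqrt(0.29) = 0.5385
T >= 1 - 0.5385
T >= 0.4615

0.4615


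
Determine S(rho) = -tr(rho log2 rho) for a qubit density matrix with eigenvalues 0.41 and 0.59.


S = -p*log2(p) - (1-p)*log2(1-p)
p = 0.4100, 1-p = 0.5900
= -0.4100 * log2(0.4100) - 0.5900 * log2(0.5900)
= -(-0.5274) - (-0.4491)
= 0.9765

0.9765


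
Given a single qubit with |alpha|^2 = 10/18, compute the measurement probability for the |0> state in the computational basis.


|alpha|^2 = 10/18 = 0.5556
|beta|^2 = 1 - 10/18 = 8/18 = 0.4444
P(|0>) = |alpha|^2 = 0.5556

0.5556


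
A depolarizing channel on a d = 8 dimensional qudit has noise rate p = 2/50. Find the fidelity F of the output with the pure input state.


F = (1-p) + p/d
= (1 - 0.0400) + 0.0400/8
= 0.9600 + 0.0050
= 0.9650

0.9650


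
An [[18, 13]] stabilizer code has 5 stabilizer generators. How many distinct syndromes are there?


Each stabilizer generator gives a binary (+1 or -1) measurement outcome.
With 5 independent generators:
Total syndromes = 2^5
= 32

32


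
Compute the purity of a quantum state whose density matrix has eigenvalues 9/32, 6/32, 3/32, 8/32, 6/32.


tr(rho^2) = sum of eigenvalues squared
= (9/32)^2 + (6/32)^2 + (3/32)^2 + (8/32)^2 + (6/32)^2
= (81 + 36 + 9 + 64 + 36) / 1024
= 226/1024
= 0.2207

0.2207


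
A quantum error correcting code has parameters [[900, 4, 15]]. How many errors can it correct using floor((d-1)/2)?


Code parameters: [[900, 4, 15]], distance d = 15.
Number of correctable errors = floor((d-1)/2)
= floor((15 - 1)/2)
= floor(14/2)
= 7

7


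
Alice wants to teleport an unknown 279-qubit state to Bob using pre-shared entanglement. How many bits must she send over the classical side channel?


Quantum teleportation requires 2 classical bits per qubit teleported.
279 qubit(s) -> 2 * 279 = 558 classical bits

558


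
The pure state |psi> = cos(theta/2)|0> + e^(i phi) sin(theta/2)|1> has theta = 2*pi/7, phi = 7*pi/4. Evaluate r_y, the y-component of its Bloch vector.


theta = 0.8976, phi = 5.4978
r_y = sin(theta)*sin(phi) = 0.7818 * -0.7071
r_y = -0.5528

-0.5528


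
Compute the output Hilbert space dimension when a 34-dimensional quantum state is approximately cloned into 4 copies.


Output space = H^(tensor 4) where dim(H) = 34
dim = 34^4
= 1156 (after 2 factors)
= 39304 (after 3 factors)
= 1336336 (after 4 factors)
= 1336336

1336336


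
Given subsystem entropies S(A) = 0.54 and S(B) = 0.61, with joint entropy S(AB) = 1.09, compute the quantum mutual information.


I(A:B) = S(A) + S(B) - S(AB)
= 0.54 + 0.61 - 1.09
= 0.0600

0.0600


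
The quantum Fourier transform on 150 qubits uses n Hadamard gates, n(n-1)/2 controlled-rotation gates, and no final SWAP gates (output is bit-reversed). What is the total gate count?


Hadamard gates: 150
Controlled rotations: n*(n-1)/2 = 150*149/2 = 11175
SWAP gates: 0 (omitted)
Total = 150 + 11175
= 11325

11325


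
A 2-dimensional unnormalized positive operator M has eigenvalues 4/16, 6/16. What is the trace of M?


tr(M) = sum of eigenvalues
= 4/16 + 6/16
= 10/16
= 0.6250

0.6250


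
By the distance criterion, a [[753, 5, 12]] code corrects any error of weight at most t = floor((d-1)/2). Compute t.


Code parameters: [[753, 5, 12]], distance d = 12.
Number of correctable errors = floor((d-1)/2)
= floor((12 - 1)/2)
= floor(11/2)
= 5

5


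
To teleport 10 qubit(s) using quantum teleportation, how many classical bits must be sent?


Quantum teleportation requires 2 classical bits per qubit teleported.
10 qubit(s) -> 2 * 10 = 20 classical bits

20


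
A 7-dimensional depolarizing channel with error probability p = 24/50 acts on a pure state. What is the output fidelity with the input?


F = (1-p) + p/d
= (1 - 0.4800) + 0.4800/7
= 0.5200 + 0.0686
= 0.5886

0.5886


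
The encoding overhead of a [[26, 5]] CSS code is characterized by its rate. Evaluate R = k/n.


Code rate R = k/n
= 5/26
= 0.1923

0.1923


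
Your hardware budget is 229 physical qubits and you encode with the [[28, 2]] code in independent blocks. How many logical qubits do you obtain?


Each code block uses 28 physical qubits for 2 logical qubit(s).
Number of complete blocks = floor(229 / 28) = 8
Logical qubits = 8 * 2
= 16

16


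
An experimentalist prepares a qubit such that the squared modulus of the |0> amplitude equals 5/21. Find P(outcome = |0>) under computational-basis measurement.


|alpha|^2 = 5/21 = 0.2381
|beta|^2 = 1 - 5/21 = 16/21 = 0.7619
P(|0>) = |alpha|^2 = 0.2381

0.2381


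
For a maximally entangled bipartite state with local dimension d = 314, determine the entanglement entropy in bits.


For a maximally entangled state in d x d:
S = log2(d) = log2(314)
= 8.2946

8.2946


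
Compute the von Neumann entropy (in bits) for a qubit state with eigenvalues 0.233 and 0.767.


S = -p*log2(p) - (1-p)*log2(1-p)
p = 0.2330, 1-p = 0.7670
= -0.2330 * log2(0.2330) - 0.7670 * log2(0.7670)
= -(-0.4897) - (-0.2935)
= 0.7832

0.7832


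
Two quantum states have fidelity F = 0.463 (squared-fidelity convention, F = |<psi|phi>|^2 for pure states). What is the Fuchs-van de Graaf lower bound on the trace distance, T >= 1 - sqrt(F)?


Fuchs-van de Graaf (squared-fidelity convention): 1 - sqrt(F) <= T <= sqrt(1 - F).
Lower bound: T >= 1 - sqrt(F)
sqrt(F) = sqrt(0.463) = 0.6804
T >= 1 - 0.6804
T >= 0.3196

0.3196


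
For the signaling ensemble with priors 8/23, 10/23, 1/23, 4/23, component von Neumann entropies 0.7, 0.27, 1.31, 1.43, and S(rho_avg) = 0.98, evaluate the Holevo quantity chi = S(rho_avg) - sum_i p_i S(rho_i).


chi = S(rho) - sum_i p_i * S(rho_i)
Weighted entropy = 8/23 * 0.7 + 10/23 * 0.27 + 1/23 * 1.31 + 4/23 * 1.43
= 0.6665
chi = 0.98 - 0.6665
= 0.3135

0.3135


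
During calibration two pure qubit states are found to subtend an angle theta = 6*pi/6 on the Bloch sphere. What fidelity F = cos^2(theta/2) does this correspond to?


For states separated by angle theta on Bloch sphere:
F = cos^2(theta/2)
theta = 6*pi/6 = 3.1416
theta/2 = 1.5708
cos(theta/2) = 0.0000
F = 0.0000

0.0000


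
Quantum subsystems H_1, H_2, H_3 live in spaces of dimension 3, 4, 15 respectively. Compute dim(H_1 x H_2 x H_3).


dim(H_1 x H_2 x H_3) = 3 * 4 * 15
= 12 * 15
= 180

180


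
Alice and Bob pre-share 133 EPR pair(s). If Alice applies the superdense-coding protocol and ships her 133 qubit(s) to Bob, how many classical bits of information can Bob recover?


Superdense coding allows 2 classical bits per shared entangled pair.
133 pair(s) -> 2 * 133 = 266 classical bits

266


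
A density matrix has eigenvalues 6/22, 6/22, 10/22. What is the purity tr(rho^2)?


tr(rho^2) = sum of eigenvalues squared
= (6/22)^2 + (6/22)^2 + (10/22)^2
= (36 + 36 + 100) / 484
= 172/484
= 0.3554

0.3554


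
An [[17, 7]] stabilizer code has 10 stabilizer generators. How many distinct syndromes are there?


Each stabilizer generator gives a binary (+1 or -1) measurement outcome.
With 10 independent generators:
Total syndromes = 2^10
= 1024

1024


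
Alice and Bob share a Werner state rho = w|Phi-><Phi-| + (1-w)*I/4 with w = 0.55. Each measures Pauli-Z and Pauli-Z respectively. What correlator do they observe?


|Phi-> = (|00> - |11>)/sqrt(2)
For the pure Bell state, <Z_A Z_B> = +1 (Bell-state Pauli correlator).
The maximally-mixed part I/4 has tr(I/4 * P tensor P) = 0 for any traceless Pauli P.
So <Z_A Z_B>_rho = w * (+1) + (1 - w) * 0
= 0.55 * (+1)
= 0.5500

0.5500


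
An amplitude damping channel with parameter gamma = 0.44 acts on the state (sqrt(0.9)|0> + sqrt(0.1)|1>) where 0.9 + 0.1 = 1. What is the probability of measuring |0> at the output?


For amplitude damping with parameter gamma on state sqrt(a)|0> + sqrt(b)|1>:
alpha^2 = 0.9, beta^2 = 0.1
P(|0>) = alpha^2 + gamma * beta^2
= 0.9 + 0.44 * 0.1
= 0.9 + 0.0440
= 0.9440

0.9440


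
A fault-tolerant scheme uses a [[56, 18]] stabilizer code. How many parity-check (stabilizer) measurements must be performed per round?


For an [[n,k]] stabilizer code:
Number of stabilizer generators = n - k
= 56 - 18
= 38

38


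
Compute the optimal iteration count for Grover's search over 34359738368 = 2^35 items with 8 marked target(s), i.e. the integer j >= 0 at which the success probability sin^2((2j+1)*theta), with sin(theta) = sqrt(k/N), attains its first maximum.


After j Grover iterations the success probability is P(j) = sin^2((2j+1)*theta), where sin(theta) = sqrt(k/N).
N = 2^35 = 34359738368, k = 8
sin(theta) = sqrt(k/N) = 1.525878906e-05
theta = arcsin(sqrt(k/N)) = 1.525878906e-05 rad
P(j) reaches its first maximum when (2j+1)*theta is as close as possible to pi/2, i.e. j = round(pi/(4*theta) - 1/2).
pi/(4*theta) - 1/2 = 51471.3540
(For comparison, the common estimate pi/4 * sqrt(N/k) = 51471.8540; the exact maximiser is used here.)
Optimal iterations = 51471

51471


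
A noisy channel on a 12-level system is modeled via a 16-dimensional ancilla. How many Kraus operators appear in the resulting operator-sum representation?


Tracing out the environment in an orthonormal basis {|i>_E} gives Kraus operators K_i = <i|_E U |0>_E.
Number of Kraus operators = dim(H_env) = d_env
= 16

16


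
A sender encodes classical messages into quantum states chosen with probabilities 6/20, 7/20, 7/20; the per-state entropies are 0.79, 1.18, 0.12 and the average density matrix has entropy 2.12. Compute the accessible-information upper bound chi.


chi = S(rho) - sum_i p_i * S(rho_i)
Weighted entropy = 6/20 * 0.79 + 7/20 * 1.18 + 7/20 * 0.12
= 0.6920
chi = 2.12 - 0.6920
= 1.4280

1.4280


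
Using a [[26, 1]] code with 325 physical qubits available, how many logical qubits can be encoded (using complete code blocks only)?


Each code block uses 26 physical qubits for 1 logical qubit(s).
Number of complete blocks = floor(325 / 26) = 12
Logical qubits = 12 * 1
= 12

12


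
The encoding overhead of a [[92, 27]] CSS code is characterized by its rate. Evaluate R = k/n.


Code rate R = k/n
= 27/92
= 0.2935

0.2935


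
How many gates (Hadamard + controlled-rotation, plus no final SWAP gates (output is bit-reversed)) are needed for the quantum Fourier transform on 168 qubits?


Hadamard gates: 168
Controlled rotations: n*(n-1)/2 = 168*167/2 = 14028
SWAP gates: 0 (omitted)
Total = 168 + 14028
= 14196

14196


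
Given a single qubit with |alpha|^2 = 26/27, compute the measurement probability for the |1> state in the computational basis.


|alpha|^2 = 26/27 = 0.9630
|beta|^2 = 1 - 26/27 = 1/27 = 0.0370
P(|1>) = |beta|^2 = 0.0370

0.0370


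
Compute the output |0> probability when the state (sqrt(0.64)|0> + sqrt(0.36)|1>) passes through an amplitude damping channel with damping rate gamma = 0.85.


For amplitude damping with parameter gamma on state sqrt(a)|0> + sqrt(b)|1>:
alpha^2 = 0.64, beta^2 = 0.36
P(|0>) = alpha^2 + gamma * beta^2
= 0.64 + 0.85 * 0.36
= 0.64 + 0.3060
= 0.9460

0.9460


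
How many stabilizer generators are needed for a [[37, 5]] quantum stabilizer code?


For an [[n,k]] stabilizer code:
Number of stabilizer generators = n - k
= 37 - 5
= 32

32


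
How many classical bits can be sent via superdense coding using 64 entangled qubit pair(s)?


Superdense coding allows 2 classical bits per shared entangled pair.
64 pair(s) -> 2 * 64 = 128 classical bits

128


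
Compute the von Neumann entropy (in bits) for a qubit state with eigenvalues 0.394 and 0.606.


S = -p*log2(p) - (1-p)*log2(1-p)
p = 0.3940, 1-p = 0.6060
= -0.3940 * log2(0.3940) - 0.6060 * log2(0.6060)
= -(-0.5294) - (-0.4379)
= 0.9673

0.9673


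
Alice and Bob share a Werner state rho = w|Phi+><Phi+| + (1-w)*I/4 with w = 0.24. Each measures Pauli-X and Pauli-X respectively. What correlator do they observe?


|Phi+> = (|00> + |11>)/sqrt(2)
For the pure Bell state, <X_A X_B> = +1 (Bell-state Pauli correlator).
The maximally-mixed part I/4 has tr(I/4 * P tensor P) = 0 for any traceless Pauli P.
So <X_A X_B>_rho = w * (+1) + (1 - w) * 0
= 0.24 * (+1)
= 0.2400

0.2400


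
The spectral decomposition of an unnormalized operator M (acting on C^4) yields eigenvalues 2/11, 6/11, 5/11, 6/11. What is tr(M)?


tr(M) = sum of eigenvalues
= 2/11 + 6/11 + 5/11 + 6/11
= 19/11
= 1.7273

1.7273


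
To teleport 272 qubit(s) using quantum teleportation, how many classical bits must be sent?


Quantum teleportation requires 2 classical bits per qubit teleported.
272 qubit(s) -> 2 * 272 = 544 classical bits

544


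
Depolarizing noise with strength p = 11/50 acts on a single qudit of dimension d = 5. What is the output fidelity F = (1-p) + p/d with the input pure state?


F = (1-p) + p/d
= (1 - 0.2200) + 0.2200/5
= 0.7800 + 0.0440
= 0.8240

0.8240


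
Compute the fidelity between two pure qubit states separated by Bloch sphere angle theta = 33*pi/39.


For states separated by angle theta on Bloch sphere:
F = cos^2(theta/2)
theta = 33*pi/39 = 2.6583
theta/2 = 1.3291
cos(theta/2) = 0.2393
F = 0.0573

0.0573


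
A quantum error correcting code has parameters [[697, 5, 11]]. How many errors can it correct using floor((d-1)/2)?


Code parameters: [[697, 5, 11]], distance d = 11.
Number of correctable errors = floor((d-1)/2)
= floor((11 - 1)/2)
= floor(10/2)
= 5

5


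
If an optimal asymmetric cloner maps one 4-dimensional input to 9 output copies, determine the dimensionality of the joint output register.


Output space = H^(tensor 9) where dim(H) = 4
dim = 4^9
= 16 (after 2 factors)
= 64 (after 3 factors)
= 256 (after 4 factors)
= 1024 (after 5 factors)
= 4096 (after 6 factors)
= 16384 (after 7 factors)
= 65536 (after 8 factors)
= 262144 (after 9 factors)
= 262144

262144


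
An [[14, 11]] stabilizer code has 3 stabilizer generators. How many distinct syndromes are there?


Each stabilizer generator gives a binary (+1 or -1) measurement outcome.
With 3 independent generators:
Total syndromes = 2^3
= 8

8


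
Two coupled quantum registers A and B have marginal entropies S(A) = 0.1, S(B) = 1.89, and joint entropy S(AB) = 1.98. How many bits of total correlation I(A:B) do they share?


I(A:B) = S(A) + S(B) - S(AB)
= 0.1 + 1.89 - 1.98
= 0.0100

0.0100


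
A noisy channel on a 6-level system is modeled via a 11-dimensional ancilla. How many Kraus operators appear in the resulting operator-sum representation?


Tracing out the environment in an orthonormal basis {|i>_E} gives Kraus operators K_i = <i|_E U |0>_E.
Number of Kraus operators = dim(H_env) = d_env
= 11

11


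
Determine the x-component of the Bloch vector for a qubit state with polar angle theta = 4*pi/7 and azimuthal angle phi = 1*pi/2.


theta = 1.7952, phi = 1.5708
r_x = sin(theta)*cos(phi) = 0.9749 * 0.0000
r_x = 0.0000

0.0000


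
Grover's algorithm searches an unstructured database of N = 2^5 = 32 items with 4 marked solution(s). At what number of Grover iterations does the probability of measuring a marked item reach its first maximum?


After j Grover iterations the success probability is P(j) = sin^2((2j+1)*theta), where sin(theta) = sqrt(k/N).
N = 2^5 = 32, k = 4
sin(theta) = sqrt(k/N) = 0.3535533906
theta = arcsin(sqrt(k/N)) = 0.3613671239 rad
P(j) reaches its first maximum when (2j+1)*theta is as close as possible to pi/2, i.e. j = round(pi/(4*theta) - 1/2).
pi/(4*theta) - 1/2 = 1.6734
(For comparison, the common estimate pi/4 * sqrt(N/k) = 2.2214; the exact maximiser is used here.)
Optimal iterations = 2

2


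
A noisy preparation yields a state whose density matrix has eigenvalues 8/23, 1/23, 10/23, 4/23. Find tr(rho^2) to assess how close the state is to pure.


tr(rho^2) = sum of eigenvalues squared
= (8/23)^2 + (1/23)^2 + (10/23)^2 + (4/23)^2
= (64 + 1 + 100 + 16) / 529
= 181/529
= 0.3422

0.3422


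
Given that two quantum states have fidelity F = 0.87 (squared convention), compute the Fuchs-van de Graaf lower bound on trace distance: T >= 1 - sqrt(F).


Fuchs-van de Graaf (squared-fidelity convention): 1 - sqrt(F) <= T <= sqrt(1 - F).
Lower bound: T >= 1 - sqrt(F)
sqrt(F) = sqrt(0.87) = 0.9327
T >= 1 - 0.9327
T >= 0.0673

0.0673


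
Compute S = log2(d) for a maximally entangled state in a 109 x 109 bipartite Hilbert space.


For a maximally entangled state in d x d:
S = log2(d) = log2(109)
= 6.7682

6.7682


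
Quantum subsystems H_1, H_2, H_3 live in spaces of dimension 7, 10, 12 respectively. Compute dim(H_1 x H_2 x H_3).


dim(H_1 x H_2 x H_3) = 7 * 10 * 12
= 70 * 12
= 840

840


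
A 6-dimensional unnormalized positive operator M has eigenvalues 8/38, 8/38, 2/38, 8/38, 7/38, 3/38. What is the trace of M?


tr(M) = sum of eigenvalues
= 8/38 + 8/38 + 2/38 + 8/38 + 7/38 + 3/38
= 36/38
= 0.9474

0.9474


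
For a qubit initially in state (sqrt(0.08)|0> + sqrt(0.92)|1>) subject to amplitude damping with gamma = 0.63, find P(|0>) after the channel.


For amplitude damping with parameter gamma on state sqrt(a)|0> + sqrt(b)|1>:
alpha^2 = 0.08, beta^2 = 0.92
P(|0>) = alpha^2 + gamma * beta^2
= 0.08 + 0.63 * 0.92
= 0.08 + 0.5796
= 0.6596

0.6596


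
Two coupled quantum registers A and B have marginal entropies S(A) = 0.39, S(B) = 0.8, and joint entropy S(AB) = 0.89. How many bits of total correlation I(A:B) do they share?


I(A:B) = S(A) + S(B) - S(AB)
= 0.39 + 0.8 - 0.89
= 0.3000

0.3000


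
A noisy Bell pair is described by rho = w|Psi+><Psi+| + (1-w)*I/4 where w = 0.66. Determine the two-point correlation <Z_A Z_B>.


|Psi+> = (|01> + |10>)/sqrt(2)
For the pure Bell state, <Z_A Z_B> = -1 (Bell-state Pauli correlator).
The maximally-mixed part I/4 has tr(I/4 * P tensor P) = 0 for any traceless Pauli P.
So <Z_A Z_B>_rho = w * (-1) + (1 - w) * 0
= 0.66 * (-1)
= -0.6600

-0.6600


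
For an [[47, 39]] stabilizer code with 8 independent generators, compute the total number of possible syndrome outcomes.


Each stabilizer generator gives a binary (+1 or -1) measurement outcome.
With 8 independent generators:
Total syndromes = 2^8
= 256

256


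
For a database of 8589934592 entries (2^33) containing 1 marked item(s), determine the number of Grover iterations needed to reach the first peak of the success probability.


After j Grover iterations the success probability is P(j) = sin^2((2j+1)*theta), where sin(theta) = sqrt(k/N).
N = 2^33 = 8589934592, k = 1
sin(theta) = sqrt(k/N) = 1.078959322e-05
theta = arcsin(sqrt(k/N)) = 1.078959322e-05 rad
P(j) reaches its first maximum when (2j+1)*theta is as close as possible to pi/2, i.e. j = round(pi/(4*theta) - 1/2).
pi/(4*theta) - 1/2 = 72791.6941
(For comparison, the common estimate pi/4 * sqrt(N/k) = 72792.1941; the exact maximiser is used here.)
Optimal iterations = 72792

72792


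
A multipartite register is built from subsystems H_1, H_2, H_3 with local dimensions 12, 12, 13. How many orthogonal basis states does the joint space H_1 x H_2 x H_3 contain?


dim(H_1 x H_2 x H_3) = 12 * 12 * 13
= 144 * 13
= 1872

1872


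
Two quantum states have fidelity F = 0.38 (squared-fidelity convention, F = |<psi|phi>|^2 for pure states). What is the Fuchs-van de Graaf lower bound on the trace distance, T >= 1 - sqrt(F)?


Fuchs-van de Graaf (squared-fidelity convention): 1 - sqrt(F) <= T <= sqrt(1 - F).
Lower bound: T >= 1 - sqrt(F)
sqrt(F) = sqrt(0.38) = 0.6164
T >= 1 - 0.6164
T >= 0.3836

0.3836


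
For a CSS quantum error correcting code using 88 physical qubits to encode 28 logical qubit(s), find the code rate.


Code rate R = k/n
= 28/88
= 0.3182

0.3182


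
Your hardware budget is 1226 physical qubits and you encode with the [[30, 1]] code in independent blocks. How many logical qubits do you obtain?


Each code block uses 30 physical qubits for 1 logical qubit(s).
Number of complete blocks = floor(1226 / 30) = 40
Logical qubits = 40 * 1
= 40

40


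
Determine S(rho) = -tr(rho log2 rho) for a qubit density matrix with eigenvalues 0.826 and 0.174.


S = -p*log2(p) - (1-p)*log2(1-p)
p = 0.8260, 1-p = 0.1740
= -0.8260 * log2(0.8260) - 0.1740 * log2(0.1740)
= -(-0.2278) - (-0.4390)
= 0.6668

0.6668


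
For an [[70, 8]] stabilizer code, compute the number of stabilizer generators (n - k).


For an [[n,k]] stabilizer code:
Number of stabilizer generators = n - k
= 70 - 8
= 62

62


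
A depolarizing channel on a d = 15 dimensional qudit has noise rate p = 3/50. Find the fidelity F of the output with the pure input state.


F = (1-p) + p/d
= (1 - 0.0600) + 0.0600/15
= 0.9400 + 0.0040
= 0.9440

0.9440


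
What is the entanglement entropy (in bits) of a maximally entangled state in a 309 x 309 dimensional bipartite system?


For a maximally entangled state in d x d:
S = log2(d) = log2(309)
= 8.2715

8.2715


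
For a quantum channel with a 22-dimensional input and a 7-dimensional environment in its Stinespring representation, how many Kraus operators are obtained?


Tracing out the environment in an orthonormal basis {|i>_E} gives Kraus operators K_i = <i|_E U |0>_E.
Number of Kraus operators = dim(H_env) = d_env
= 7

7


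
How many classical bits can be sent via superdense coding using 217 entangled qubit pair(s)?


Superdense coding allows 2 classical bits per shared entangled pair.
217 pair(s) -> 2 * 217 = 434 classical bits

434


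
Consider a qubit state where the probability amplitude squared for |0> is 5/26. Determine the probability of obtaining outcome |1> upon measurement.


|alpha|^2 = 5/26 = 0.1923
|beta|^2 = 1 - 5/26 = 21/26 = 0.8077
P(|1>) = |beta|^2 = 0.8077

0.8077


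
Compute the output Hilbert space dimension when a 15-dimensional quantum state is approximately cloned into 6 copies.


Output space = H^(tensor 6) where dim(H) = 15
dim = 15^6
= 225 (after 2 factors)
= 3375 (after 3 factors)
= 50625 (after 4 factors)
= 759375 (after 5 factors)
= 11390625 (after 6 factors)
= 11390625

11390625


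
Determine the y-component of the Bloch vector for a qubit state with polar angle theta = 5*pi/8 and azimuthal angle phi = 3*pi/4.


theta = 1.9635, phi = 2.3562
r_y = sin(theta)*sin(phi) = 0.9239 * 0.7071
r_y = 0.6533

0.6533


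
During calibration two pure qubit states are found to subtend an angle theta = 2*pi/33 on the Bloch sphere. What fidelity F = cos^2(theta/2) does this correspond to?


For states separated by angle theta on Bloch sphere:
F = cos^2(theta/2)
theta = 2*pi/33 = 0.1904
theta/2 = 0.0952
cos(theta/2) = 0.9955
F = 0.9910

0.9910


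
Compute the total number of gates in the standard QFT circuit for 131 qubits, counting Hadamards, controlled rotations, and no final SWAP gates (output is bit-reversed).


Hadamard gates: 131
Controlled rotations: n*(n-1)/2 = 131*130/2 = 8515
SWAP gates: 0 (omitted)
Total = 131 + 8515
= 8646

8646


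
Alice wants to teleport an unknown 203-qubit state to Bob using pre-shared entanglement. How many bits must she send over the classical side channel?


Quantum teleportation requires 2 classical bits per qubit teleported.
203 qubit(s) -> 2 * 203 = 406 classical bits

406


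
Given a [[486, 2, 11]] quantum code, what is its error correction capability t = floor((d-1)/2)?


Code parameters: [[486, 2, 11]], distance d = 11.
Number of correctable errors = floor((d-1)/2)
= floor((11 - 1)/2)
= floor(10/2)
= 5

5


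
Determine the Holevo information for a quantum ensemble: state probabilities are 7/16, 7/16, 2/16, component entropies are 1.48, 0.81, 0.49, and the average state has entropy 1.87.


chi = S(rho) - sum_i p_i * S(rho_i)
Weighted entropy = 7/16 * 1.48 + 7/16 * 0.81 + 2/16 * 0.49
= 1.0631
chi = 1.87 - 1.0631
= 0.8069

0.8069


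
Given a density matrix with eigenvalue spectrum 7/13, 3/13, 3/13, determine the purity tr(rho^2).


tr(rho^2) = sum of eigenvalues squared
= (7/13)^2 + (3/13)^2 + (3/13)^2
= (49 + 9 + 9) / 169
= 67/169
= 0.3964

0.3964


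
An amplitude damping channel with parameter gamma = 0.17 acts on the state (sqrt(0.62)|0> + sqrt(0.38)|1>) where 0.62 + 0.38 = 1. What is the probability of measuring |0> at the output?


For amplitude damping with parameter gamma on state sqrt(a)|0> + sqrt(b)|1>:
alpha^2 = 0.62, beta^2 = 0.38
P(|0>) = alpha^2 + gamma * beta^2
= 0.62 + 0.17 * 0.38
= 0.62 + 0.0646
= 0.6846

0.6846


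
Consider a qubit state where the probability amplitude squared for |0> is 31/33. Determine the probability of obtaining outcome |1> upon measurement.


|alpha|^2 = 31/33 = 0.9394
|beta|^2 = 1 - 31/33 = 2/33 = 0.0606
P(|1>) = |beta|^2 = 0.0606

0.0606


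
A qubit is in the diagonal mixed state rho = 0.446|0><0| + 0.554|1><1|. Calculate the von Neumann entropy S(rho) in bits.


S = -p*log2(p) - (1-p)*log2(1-p)
p = 0.4460, 1-p = 0.5540
= -0.4460 * log2(0.4460) - 0.5540 * log2(0.5540)
= -(-0.5195) - (-0.4720)
= 0.9916

0.9916


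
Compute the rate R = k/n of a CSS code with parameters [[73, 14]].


Code rate R = k/n
= 14/73
= 0.1918

0.1918


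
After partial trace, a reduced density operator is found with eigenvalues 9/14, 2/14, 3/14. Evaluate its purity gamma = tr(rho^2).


tr(rho^2) = sum of eigenvalues squared
= (9/14)^2 + (2/14)^2 + (3/14)^2
= (81 + 4 + 9) / 196
= 94/196
= 0.4796

0.4796


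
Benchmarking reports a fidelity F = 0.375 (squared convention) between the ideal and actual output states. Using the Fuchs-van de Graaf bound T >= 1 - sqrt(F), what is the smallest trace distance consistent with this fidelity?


Fuchs-van de Graaf (squared-fidelity convention): 1 - sqrt(F) <= T <= sqrt(1 - F).
Lower bound: T >= 1 - sqrt(F)
sqrt(F) = sqrt(0.375) = 0.6124
T >= 1 - 0.6124
T >= 0.3876

0.3876


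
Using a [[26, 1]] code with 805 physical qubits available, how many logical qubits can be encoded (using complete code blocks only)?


Each code block uses 26 physical qubits for 1 logical qubit(s).
Number of complete blocks = floor(805 / 26) = 30
Logical qubits = 30 * 1
= 30

30


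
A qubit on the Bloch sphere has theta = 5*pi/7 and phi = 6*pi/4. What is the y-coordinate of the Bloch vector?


theta = 2.2440, phi = 4.7124
r_y = sin(theta)*sin(phi) = 0.7818 * -1.0000
r_y = -0.7818

-0.7818


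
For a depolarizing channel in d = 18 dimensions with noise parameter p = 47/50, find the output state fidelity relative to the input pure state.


F = (1-p) + p/d
= (1 - 0.9400) + 0.9400/18
= 0.0600 + 0.0522
= 0.1122

0.1122


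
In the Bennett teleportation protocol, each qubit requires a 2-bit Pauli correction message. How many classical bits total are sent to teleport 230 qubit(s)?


Quantum teleportation requires 2 classical bits per qubit teleported.
230 qubit(s) -> 2 * 230 = 460 classical bits

460
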